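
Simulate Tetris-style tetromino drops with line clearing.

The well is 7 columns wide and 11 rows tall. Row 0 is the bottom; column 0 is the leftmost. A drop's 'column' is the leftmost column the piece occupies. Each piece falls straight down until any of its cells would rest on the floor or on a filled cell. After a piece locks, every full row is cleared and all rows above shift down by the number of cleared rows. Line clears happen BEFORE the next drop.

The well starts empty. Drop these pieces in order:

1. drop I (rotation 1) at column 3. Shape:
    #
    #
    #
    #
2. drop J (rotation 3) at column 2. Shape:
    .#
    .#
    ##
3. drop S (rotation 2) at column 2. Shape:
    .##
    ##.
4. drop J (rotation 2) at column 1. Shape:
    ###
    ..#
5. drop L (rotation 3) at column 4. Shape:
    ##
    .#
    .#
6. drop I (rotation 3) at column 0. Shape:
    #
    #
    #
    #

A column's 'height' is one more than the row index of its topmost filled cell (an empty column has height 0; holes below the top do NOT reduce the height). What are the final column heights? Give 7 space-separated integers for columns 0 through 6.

Drop 1: I rot1 at col 3 lands with bottom-row=0; cleared 0 line(s) (total 0); column heights now [0 0 0 4 0 0 0], max=4
Drop 2: J rot3 at col 2 lands with bottom-row=4; cleared 0 line(s) (total 0); column heights now [0 0 5 7 0 0 0], max=7
Drop 3: S rot2 at col 2 lands with bottom-row=7; cleared 0 line(s) (total 0); column heights now [0 0 8 9 9 0 0], max=9
Drop 4: J rot2 at col 1 lands with bottom-row=9; cleared 0 line(s) (total 0); column heights now [0 11 11 11 9 0 0], max=11
Drop 5: L rot3 at col 4 lands with bottom-row=7; cleared 0 line(s) (total 0); column heights now [0 11 11 11 10 10 0], max=11
Drop 6: I rot3 at col 0 lands with bottom-row=0; cleared 0 line(s) (total 0); column heights now [4 11 11 11 10 10 0], max=11

Answer: 4 11 11 11 10 10 0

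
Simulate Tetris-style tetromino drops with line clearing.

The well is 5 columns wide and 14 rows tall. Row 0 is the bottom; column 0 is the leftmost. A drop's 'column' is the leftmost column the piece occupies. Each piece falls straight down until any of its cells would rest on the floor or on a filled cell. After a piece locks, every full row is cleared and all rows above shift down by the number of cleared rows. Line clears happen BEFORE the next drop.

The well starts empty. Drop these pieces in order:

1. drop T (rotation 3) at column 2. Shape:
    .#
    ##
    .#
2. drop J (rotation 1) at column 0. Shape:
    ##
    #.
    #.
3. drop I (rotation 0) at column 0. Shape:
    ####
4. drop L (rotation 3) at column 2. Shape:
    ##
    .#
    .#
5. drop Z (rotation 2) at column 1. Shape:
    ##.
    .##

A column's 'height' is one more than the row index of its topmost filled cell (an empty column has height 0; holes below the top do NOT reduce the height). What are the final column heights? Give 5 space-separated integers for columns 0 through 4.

Drop 1: T rot3 at col 2 lands with bottom-row=0; cleared 0 line(s) (total 0); column heights now [0 0 2 3 0], max=3
Drop 2: J rot1 at col 0 lands with bottom-row=0; cleared 0 line(s) (total 0); column heights now [3 3 2 3 0], max=3
Drop 3: I rot0 at col 0 lands with bottom-row=3; cleared 0 line(s) (total 0); column heights now [4 4 4 4 0], max=4
Drop 4: L rot3 at col 2 lands with bottom-row=4; cleared 0 line(s) (total 0); column heights now [4 4 7 7 0], max=7
Drop 5: Z rot2 at col 1 lands with bottom-row=7; cleared 0 line(s) (total 0); column heights now [4 9 9 8 0], max=9

Answer: 4 9 9 8 0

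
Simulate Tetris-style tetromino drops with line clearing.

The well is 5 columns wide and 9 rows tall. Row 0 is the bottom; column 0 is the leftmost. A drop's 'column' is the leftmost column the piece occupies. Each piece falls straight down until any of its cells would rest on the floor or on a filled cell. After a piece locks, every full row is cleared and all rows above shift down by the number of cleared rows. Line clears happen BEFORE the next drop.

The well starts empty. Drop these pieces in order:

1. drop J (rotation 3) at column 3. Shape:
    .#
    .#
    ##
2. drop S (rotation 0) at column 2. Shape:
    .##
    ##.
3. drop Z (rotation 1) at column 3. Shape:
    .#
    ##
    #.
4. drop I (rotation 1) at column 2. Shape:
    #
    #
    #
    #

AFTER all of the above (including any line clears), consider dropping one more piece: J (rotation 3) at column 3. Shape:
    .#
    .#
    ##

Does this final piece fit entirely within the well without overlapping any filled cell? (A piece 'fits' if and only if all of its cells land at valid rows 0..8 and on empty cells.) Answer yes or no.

Drop 1: J rot3 at col 3 lands with bottom-row=0; cleared 0 line(s) (total 0); column heights now [0 0 0 1 3], max=3
Drop 2: S rot0 at col 2 lands with bottom-row=2; cleared 0 line(s) (total 0); column heights now [0 0 3 4 4], max=4
Drop 3: Z rot1 at col 3 lands with bottom-row=4; cleared 0 line(s) (total 0); column heights now [0 0 3 6 7], max=7
Drop 4: I rot1 at col 2 lands with bottom-row=3; cleared 0 line(s) (total 0); column heights now [0 0 7 6 7], max=7
Test piece J rot3 at col 3 (width 2): heights before test = [0 0 7 6 7]; fits = False

Answer: no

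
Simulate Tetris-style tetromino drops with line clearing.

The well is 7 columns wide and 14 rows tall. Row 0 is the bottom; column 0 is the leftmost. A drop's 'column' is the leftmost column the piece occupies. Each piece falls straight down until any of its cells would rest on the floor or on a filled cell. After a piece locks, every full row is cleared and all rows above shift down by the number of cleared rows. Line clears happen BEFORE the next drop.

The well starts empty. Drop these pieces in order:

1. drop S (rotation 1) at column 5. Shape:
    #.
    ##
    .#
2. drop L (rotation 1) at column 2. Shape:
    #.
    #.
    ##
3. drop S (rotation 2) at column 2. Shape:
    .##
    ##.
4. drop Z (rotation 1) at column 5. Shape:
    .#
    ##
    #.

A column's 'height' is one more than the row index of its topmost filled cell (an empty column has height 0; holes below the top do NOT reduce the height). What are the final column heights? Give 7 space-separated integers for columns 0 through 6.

Drop 1: S rot1 at col 5 lands with bottom-row=0; cleared 0 line(s) (total 0); column heights now [0 0 0 0 0 3 2], max=3
Drop 2: L rot1 at col 2 lands with bottom-row=0; cleared 0 line(s) (total 0); column heights now [0 0 3 1 0 3 2], max=3
Drop 3: S rot2 at col 2 lands with bottom-row=3; cleared 0 line(s) (total 0); column heights now [0 0 4 5 5 3 2], max=5
Drop 4: Z rot1 at col 5 lands with bottom-row=3; cleared 0 line(s) (total 0); column heights now [0 0 4 5 5 5 6], max=6

Answer: 0 0 4 5 5 5 6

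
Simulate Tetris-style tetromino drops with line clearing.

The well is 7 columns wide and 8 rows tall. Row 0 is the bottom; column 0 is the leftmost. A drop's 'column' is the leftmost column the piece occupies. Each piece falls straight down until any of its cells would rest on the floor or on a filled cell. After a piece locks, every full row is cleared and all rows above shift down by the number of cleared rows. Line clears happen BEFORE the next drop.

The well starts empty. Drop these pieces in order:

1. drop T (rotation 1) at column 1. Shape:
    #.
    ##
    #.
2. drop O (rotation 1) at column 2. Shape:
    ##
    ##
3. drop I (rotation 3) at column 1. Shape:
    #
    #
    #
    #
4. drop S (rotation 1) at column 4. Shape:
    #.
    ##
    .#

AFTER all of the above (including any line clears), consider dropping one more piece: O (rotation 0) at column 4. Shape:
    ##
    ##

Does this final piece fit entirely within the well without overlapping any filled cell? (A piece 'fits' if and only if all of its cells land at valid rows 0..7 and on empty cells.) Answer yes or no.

Answer: yes

Derivation:
Drop 1: T rot1 at col 1 lands with bottom-row=0; cleared 0 line(s) (total 0); column heights now [0 3 2 0 0 0 0], max=3
Drop 2: O rot1 at col 2 lands with bottom-row=2; cleared 0 line(s) (total 0); column heights now [0 3 4 4 0 0 0], max=4
Drop 3: I rot3 at col 1 lands with bottom-row=3; cleared 0 line(s) (total 0); column heights now [0 7 4 4 0 0 0], max=7
Drop 4: S rot1 at col 4 lands with bottom-row=0; cleared 0 line(s) (total 0); column heights now [0 7 4 4 3 2 0], max=7
Test piece O rot0 at col 4 (width 2): heights before test = [0 7 4 4 3 2 0]; fits = True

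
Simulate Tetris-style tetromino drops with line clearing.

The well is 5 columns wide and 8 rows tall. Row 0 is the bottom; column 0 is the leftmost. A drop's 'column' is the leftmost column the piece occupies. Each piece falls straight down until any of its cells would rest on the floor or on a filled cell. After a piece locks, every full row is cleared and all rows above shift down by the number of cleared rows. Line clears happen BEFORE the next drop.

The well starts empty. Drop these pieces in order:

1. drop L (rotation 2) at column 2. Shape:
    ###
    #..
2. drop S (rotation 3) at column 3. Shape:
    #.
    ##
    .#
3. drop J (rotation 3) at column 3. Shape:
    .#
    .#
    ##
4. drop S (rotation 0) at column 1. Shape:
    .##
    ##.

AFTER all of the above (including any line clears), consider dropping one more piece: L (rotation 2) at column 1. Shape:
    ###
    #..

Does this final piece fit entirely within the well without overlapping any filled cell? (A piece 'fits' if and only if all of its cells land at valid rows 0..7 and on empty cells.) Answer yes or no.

Answer: yes

Derivation:
Drop 1: L rot2 at col 2 lands with bottom-row=0; cleared 0 line(s) (total 0); column heights now [0 0 2 2 2], max=2
Drop 2: S rot3 at col 3 lands with bottom-row=2; cleared 0 line(s) (total 0); column heights now [0 0 2 5 4], max=5
Drop 3: J rot3 at col 3 lands with bottom-row=5; cleared 0 line(s) (total 0); column heights now [0 0 2 6 8], max=8
Drop 4: S rot0 at col 1 lands with bottom-row=5; cleared 0 line(s) (total 0); column heights now [0 6 7 7 8], max=8
Test piece L rot2 at col 1 (width 3): heights before test = [0 6 7 7 8]; fits = True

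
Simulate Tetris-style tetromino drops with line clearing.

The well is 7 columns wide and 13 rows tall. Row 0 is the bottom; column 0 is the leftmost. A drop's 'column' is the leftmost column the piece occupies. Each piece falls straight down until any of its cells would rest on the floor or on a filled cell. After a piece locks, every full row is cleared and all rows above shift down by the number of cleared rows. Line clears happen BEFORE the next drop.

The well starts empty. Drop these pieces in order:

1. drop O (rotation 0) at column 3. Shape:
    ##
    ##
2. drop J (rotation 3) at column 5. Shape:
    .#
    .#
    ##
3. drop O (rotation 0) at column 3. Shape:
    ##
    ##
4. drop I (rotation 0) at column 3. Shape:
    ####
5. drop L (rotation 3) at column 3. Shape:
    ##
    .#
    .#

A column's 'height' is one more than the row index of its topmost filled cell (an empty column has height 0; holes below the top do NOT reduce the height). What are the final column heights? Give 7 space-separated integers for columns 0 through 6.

Drop 1: O rot0 at col 3 lands with bottom-row=0; cleared 0 line(s) (total 0); column heights now [0 0 0 2 2 0 0], max=2
Drop 2: J rot3 at col 5 lands with bottom-row=0; cleared 0 line(s) (total 0); column heights now [0 0 0 2 2 1 3], max=3
Drop 3: O rot0 at col 3 lands with bottom-row=2; cleared 0 line(s) (total 0); column heights now [0 0 0 4 4 1 3], max=4
Drop 4: I rot0 at col 3 lands with bottom-row=4; cleared 0 line(s) (total 0); column heights now [0 0 0 5 5 5 5], max=5
Drop 5: L rot3 at col 3 lands with bottom-row=5; cleared 0 line(s) (total 0); column heights now [0 0 0 8 8 5 5], max=8

Answer: 0 0 0 8 8 5 5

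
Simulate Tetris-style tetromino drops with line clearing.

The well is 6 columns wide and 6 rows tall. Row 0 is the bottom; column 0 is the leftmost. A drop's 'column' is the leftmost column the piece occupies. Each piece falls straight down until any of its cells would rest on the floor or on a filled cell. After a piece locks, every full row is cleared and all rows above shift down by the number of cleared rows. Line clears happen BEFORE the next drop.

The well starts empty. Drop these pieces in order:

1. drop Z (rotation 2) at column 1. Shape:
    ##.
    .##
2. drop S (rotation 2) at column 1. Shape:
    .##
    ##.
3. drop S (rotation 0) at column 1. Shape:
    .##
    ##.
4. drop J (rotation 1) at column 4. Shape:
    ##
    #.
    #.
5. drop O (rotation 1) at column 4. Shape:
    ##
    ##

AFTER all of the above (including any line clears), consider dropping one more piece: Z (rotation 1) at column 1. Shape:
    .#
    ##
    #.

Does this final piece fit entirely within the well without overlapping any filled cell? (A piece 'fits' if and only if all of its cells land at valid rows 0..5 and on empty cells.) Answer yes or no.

Answer: no

Derivation:
Drop 1: Z rot2 at col 1 lands with bottom-row=0; cleared 0 line(s) (total 0); column heights now [0 2 2 1 0 0], max=2
Drop 2: S rot2 at col 1 lands with bottom-row=2; cleared 0 line(s) (total 0); column heights now [0 3 4 4 0 0], max=4
Drop 3: S rot0 at col 1 lands with bottom-row=4; cleared 0 line(s) (total 0); column heights now [0 5 6 6 0 0], max=6
Drop 4: J rot1 at col 4 lands with bottom-row=0; cleared 0 line(s) (total 0); column heights now [0 5 6 6 3 3], max=6
Drop 5: O rot1 at col 4 lands with bottom-row=3; cleared 0 line(s) (total 0); column heights now [0 5 6 6 5 5], max=6
Test piece Z rot1 at col 1 (width 2): heights before test = [0 5 6 6 5 5]; fits = False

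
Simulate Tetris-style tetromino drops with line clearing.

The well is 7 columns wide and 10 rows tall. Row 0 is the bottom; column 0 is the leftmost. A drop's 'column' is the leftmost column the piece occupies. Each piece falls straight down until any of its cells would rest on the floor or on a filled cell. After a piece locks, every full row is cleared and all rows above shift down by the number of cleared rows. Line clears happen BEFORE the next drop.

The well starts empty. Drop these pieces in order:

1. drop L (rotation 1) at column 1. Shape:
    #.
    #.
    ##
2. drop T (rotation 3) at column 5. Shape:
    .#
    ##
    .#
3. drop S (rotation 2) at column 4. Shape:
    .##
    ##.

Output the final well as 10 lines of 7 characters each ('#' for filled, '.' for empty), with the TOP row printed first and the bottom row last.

Drop 1: L rot1 at col 1 lands with bottom-row=0; cleared 0 line(s) (total 0); column heights now [0 3 1 0 0 0 0], max=3
Drop 2: T rot3 at col 5 lands with bottom-row=0; cleared 0 line(s) (total 0); column heights now [0 3 1 0 0 2 3], max=3
Drop 3: S rot2 at col 4 lands with bottom-row=2; cleared 0 line(s) (total 0); column heights now [0 3 1 0 3 4 4], max=4

Answer: .......
.......
.......
.......
.......
.......
.....##
.#..###
.#...##
.##...#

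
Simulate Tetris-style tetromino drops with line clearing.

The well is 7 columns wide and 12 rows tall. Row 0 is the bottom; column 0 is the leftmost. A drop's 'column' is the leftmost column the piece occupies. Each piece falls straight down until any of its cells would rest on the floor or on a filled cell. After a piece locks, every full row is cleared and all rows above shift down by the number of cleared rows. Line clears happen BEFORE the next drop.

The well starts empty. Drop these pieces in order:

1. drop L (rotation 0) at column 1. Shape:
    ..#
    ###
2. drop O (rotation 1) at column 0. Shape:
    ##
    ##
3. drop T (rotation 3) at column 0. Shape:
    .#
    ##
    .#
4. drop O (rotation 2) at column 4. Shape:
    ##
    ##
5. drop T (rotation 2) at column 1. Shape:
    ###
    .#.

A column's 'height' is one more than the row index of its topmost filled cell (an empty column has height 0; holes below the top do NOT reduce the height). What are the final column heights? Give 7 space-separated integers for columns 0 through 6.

Answer: 5 7 7 7 2 2 0

Derivation:
Drop 1: L rot0 at col 1 lands with bottom-row=0; cleared 0 line(s) (total 0); column heights now [0 1 1 2 0 0 0], max=2
Drop 2: O rot1 at col 0 lands with bottom-row=1; cleared 0 line(s) (total 0); column heights now [3 3 1 2 0 0 0], max=3
Drop 3: T rot3 at col 0 lands with bottom-row=3; cleared 0 line(s) (total 0); column heights now [5 6 1 2 0 0 0], max=6
Drop 4: O rot2 at col 4 lands with bottom-row=0; cleared 0 line(s) (total 0); column heights now [5 6 1 2 2 2 0], max=6
Drop 5: T rot2 at col 1 lands with bottom-row=5; cleared 0 line(s) (total 0); column heights now [5 7 7 7 2 2 0], max=7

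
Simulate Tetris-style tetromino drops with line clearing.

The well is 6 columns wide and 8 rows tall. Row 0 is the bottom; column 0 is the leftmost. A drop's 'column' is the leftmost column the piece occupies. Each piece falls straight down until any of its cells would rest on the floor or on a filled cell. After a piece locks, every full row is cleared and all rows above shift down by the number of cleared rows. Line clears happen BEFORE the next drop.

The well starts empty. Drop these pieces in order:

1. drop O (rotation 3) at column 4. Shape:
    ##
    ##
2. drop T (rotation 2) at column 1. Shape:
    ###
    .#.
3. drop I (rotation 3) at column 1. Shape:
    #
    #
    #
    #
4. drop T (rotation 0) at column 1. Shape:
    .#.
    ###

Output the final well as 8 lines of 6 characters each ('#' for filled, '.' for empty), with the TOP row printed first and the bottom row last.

Answer: ..#...
.###..
.#....
.#....
.#....
.#....
.#####
..#.##

Derivation:
Drop 1: O rot3 at col 4 lands with bottom-row=0; cleared 0 line(s) (total 0); column heights now [0 0 0 0 2 2], max=2
Drop 2: T rot2 at col 1 lands with bottom-row=0; cleared 0 line(s) (total 0); column heights now [0 2 2 2 2 2], max=2
Drop 3: I rot3 at col 1 lands with bottom-row=2; cleared 0 line(s) (total 0); column heights now [0 6 2 2 2 2], max=6
Drop 4: T rot0 at col 1 lands with bottom-row=6; cleared 0 line(s) (total 0); column heights now [0 7 8 7 2 2], max=8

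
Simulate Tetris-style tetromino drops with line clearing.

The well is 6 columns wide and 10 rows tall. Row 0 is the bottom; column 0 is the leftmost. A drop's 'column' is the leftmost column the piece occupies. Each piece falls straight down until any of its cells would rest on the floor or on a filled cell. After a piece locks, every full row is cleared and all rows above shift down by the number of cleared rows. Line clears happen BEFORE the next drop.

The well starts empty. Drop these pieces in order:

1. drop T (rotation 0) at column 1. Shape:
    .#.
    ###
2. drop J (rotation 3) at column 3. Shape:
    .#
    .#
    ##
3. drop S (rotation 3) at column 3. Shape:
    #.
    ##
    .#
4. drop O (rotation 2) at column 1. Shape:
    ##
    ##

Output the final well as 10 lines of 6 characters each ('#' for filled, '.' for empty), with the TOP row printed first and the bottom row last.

Drop 1: T rot0 at col 1 lands with bottom-row=0; cleared 0 line(s) (total 0); column heights now [0 1 2 1 0 0], max=2
Drop 2: J rot3 at col 3 lands with bottom-row=1; cleared 0 line(s) (total 0); column heights now [0 1 2 2 4 0], max=4
Drop 3: S rot3 at col 3 lands with bottom-row=4; cleared 0 line(s) (total 0); column heights now [0 1 2 7 6 0], max=7
Drop 4: O rot2 at col 1 lands with bottom-row=2; cleared 0 line(s) (total 0); column heights now [0 4 4 7 6 0], max=7

Answer: ......
......
......
...#..
...##.
....#.
.##.#.
.##.#.
..###.
.###..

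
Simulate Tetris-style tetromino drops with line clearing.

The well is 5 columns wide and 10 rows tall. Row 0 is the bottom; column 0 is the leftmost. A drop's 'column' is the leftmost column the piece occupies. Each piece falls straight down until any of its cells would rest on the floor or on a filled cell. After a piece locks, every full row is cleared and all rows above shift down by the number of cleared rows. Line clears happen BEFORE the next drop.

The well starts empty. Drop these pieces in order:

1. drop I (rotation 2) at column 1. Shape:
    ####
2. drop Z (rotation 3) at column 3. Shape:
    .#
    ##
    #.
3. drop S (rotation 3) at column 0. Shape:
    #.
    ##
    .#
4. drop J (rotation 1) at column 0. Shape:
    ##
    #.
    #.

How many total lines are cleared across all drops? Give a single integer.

Drop 1: I rot2 at col 1 lands with bottom-row=0; cleared 0 line(s) (total 0); column heights now [0 1 1 1 1], max=1
Drop 2: Z rot3 at col 3 lands with bottom-row=1; cleared 0 line(s) (total 0); column heights now [0 1 1 3 4], max=4
Drop 3: S rot3 at col 0 lands with bottom-row=1; cleared 0 line(s) (total 0); column heights now [4 3 1 3 4], max=4
Drop 4: J rot1 at col 0 lands with bottom-row=4; cleared 0 line(s) (total 0); column heights now [7 7 1 3 4], max=7

Answer: 0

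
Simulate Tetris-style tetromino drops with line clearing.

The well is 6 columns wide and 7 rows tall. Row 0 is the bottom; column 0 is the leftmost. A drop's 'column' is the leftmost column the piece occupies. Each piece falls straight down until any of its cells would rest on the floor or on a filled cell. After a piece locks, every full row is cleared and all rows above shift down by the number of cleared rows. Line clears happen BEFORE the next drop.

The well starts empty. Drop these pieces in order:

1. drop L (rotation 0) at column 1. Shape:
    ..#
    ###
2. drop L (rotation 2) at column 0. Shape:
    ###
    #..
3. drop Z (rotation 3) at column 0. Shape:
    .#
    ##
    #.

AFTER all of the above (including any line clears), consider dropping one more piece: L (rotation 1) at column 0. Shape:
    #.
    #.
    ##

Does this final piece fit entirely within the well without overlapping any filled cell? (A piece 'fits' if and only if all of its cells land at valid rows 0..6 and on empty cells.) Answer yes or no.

Answer: no

Derivation:
Drop 1: L rot0 at col 1 lands with bottom-row=0; cleared 0 line(s) (total 0); column heights now [0 1 1 2 0 0], max=2
Drop 2: L rot2 at col 0 lands with bottom-row=0; cleared 0 line(s) (total 0); column heights now [2 2 2 2 0 0], max=2
Drop 3: Z rot3 at col 0 lands with bottom-row=2; cleared 0 line(s) (total 0); column heights now [4 5 2 2 0 0], max=5
Test piece L rot1 at col 0 (width 2): heights before test = [4 5 2 2 0 0]; fits = False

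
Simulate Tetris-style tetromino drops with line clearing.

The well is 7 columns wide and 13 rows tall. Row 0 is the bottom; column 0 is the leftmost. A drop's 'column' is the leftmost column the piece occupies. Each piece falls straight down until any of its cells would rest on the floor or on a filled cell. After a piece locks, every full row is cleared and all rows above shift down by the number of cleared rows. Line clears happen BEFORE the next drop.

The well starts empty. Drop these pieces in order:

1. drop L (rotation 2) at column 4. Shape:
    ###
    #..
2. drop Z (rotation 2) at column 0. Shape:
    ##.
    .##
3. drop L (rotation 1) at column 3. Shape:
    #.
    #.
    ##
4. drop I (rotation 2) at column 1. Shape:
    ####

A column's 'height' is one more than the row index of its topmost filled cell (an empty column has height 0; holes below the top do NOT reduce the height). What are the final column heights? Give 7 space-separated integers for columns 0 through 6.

Drop 1: L rot2 at col 4 lands with bottom-row=0; cleared 0 line(s) (total 0); column heights now [0 0 0 0 2 2 2], max=2
Drop 2: Z rot2 at col 0 lands with bottom-row=0; cleared 0 line(s) (total 0); column heights now [2 2 1 0 2 2 2], max=2
Drop 3: L rot1 at col 3 lands with bottom-row=2; cleared 0 line(s) (total 0); column heights now [2 2 1 5 3 2 2], max=5
Drop 4: I rot2 at col 1 lands with bottom-row=5; cleared 0 line(s) (total 0); column heights now [2 6 6 6 6 2 2], max=6

Answer: 2 6 6 6 6 2 2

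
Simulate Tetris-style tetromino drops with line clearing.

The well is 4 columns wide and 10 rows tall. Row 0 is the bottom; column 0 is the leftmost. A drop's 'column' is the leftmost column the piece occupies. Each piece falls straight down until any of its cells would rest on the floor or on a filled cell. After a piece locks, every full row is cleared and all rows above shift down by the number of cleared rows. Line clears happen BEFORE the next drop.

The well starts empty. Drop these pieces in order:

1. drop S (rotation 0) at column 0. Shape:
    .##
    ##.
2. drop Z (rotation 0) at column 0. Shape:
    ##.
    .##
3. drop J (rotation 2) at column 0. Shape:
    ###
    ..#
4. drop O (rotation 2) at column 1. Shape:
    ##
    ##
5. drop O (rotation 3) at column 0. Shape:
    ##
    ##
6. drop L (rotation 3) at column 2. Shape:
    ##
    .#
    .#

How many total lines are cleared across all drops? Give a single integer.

Answer: 1

Derivation:
Drop 1: S rot0 at col 0 lands with bottom-row=0; cleared 0 line(s) (total 0); column heights now [1 2 2 0], max=2
Drop 2: Z rot0 at col 0 lands with bottom-row=2; cleared 0 line(s) (total 0); column heights now [4 4 3 0], max=4
Drop 3: J rot2 at col 0 lands with bottom-row=3; cleared 0 line(s) (total 0); column heights now [5 5 5 0], max=5
Drop 4: O rot2 at col 1 lands with bottom-row=5; cleared 0 line(s) (total 0); column heights now [5 7 7 0], max=7
Drop 5: O rot3 at col 0 lands with bottom-row=7; cleared 0 line(s) (total 0); column heights now [9 9 7 0], max=9
Drop 6: L rot3 at col 2 lands with bottom-row=5; cleared 1 line(s) (total 1); column heights now [8 8 7 7], max=8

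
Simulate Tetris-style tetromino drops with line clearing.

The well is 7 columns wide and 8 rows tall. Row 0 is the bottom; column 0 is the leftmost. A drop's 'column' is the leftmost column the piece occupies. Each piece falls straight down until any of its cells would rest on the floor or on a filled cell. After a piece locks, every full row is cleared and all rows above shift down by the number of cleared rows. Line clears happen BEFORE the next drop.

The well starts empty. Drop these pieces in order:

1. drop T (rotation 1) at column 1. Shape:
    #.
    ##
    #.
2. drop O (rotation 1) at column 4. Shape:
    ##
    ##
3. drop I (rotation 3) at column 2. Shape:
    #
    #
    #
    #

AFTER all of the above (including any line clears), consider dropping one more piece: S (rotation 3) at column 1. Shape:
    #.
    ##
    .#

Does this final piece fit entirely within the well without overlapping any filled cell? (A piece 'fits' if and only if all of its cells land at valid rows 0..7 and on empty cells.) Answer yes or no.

Answer: no

Derivation:
Drop 1: T rot1 at col 1 lands with bottom-row=0; cleared 0 line(s) (total 0); column heights now [0 3 2 0 0 0 0], max=3
Drop 2: O rot1 at col 4 lands with bottom-row=0; cleared 0 line(s) (total 0); column heights now [0 3 2 0 2 2 0], max=3
Drop 3: I rot3 at col 2 lands with bottom-row=2; cleared 0 line(s) (total 0); column heights now [0 3 6 0 2 2 0], max=6
Test piece S rot3 at col 1 (width 2): heights before test = [0 3 6 0 2 2 0]; fits = False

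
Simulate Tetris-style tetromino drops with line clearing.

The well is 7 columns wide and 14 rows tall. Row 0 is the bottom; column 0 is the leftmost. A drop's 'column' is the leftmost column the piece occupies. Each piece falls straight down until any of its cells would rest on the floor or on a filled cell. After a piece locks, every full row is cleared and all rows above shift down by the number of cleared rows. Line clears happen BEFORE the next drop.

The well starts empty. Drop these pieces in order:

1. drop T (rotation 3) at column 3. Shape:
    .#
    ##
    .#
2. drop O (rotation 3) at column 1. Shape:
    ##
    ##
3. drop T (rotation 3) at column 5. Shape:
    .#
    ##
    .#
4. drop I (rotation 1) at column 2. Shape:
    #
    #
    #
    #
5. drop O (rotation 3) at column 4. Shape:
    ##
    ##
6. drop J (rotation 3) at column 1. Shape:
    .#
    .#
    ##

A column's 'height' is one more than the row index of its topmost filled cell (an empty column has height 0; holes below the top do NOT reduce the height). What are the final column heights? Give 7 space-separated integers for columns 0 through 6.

Drop 1: T rot3 at col 3 lands with bottom-row=0; cleared 0 line(s) (total 0); column heights now [0 0 0 2 3 0 0], max=3
Drop 2: O rot3 at col 1 lands with bottom-row=0; cleared 0 line(s) (total 0); column heights now [0 2 2 2 3 0 0], max=3
Drop 3: T rot3 at col 5 lands with bottom-row=0; cleared 0 line(s) (total 0); column heights now [0 2 2 2 3 2 3], max=3
Drop 4: I rot1 at col 2 lands with bottom-row=2; cleared 0 line(s) (total 0); column heights now [0 2 6 2 3 2 3], max=6
Drop 5: O rot3 at col 4 lands with bottom-row=3; cleared 0 line(s) (total 0); column heights now [0 2 6 2 5 5 3], max=6
Drop 6: J rot3 at col 1 lands with bottom-row=6; cleared 0 line(s) (total 0); column heights now [0 7 9 2 5 5 3], max=9

Answer: 0 7 9 2 5 5 3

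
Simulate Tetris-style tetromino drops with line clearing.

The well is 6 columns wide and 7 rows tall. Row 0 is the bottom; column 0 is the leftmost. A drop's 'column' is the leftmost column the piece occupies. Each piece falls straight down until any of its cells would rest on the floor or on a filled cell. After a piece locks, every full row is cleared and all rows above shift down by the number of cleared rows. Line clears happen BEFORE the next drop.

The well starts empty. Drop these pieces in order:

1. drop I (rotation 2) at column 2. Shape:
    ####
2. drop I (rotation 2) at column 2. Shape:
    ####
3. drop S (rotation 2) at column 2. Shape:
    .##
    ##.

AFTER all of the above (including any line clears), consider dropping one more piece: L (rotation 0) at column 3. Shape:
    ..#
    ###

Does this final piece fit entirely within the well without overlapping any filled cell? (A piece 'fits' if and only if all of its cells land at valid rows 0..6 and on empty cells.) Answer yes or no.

Answer: yes

Derivation:
Drop 1: I rot2 at col 2 lands with bottom-row=0; cleared 0 line(s) (total 0); column heights now [0 0 1 1 1 1], max=1
Drop 2: I rot2 at col 2 lands with bottom-row=1; cleared 0 line(s) (total 0); column heights now [0 0 2 2 2 2], max=2
Drop 3: S rot2 at col 2 lands with bottom-row=2; cleared 0 line(s) (total 0); column heights now [0 0 3 4 4 2], max=4
Test piece L rot0 at col 3 (width 3): heights before test = [0 0 3 4 4 2]; fits = True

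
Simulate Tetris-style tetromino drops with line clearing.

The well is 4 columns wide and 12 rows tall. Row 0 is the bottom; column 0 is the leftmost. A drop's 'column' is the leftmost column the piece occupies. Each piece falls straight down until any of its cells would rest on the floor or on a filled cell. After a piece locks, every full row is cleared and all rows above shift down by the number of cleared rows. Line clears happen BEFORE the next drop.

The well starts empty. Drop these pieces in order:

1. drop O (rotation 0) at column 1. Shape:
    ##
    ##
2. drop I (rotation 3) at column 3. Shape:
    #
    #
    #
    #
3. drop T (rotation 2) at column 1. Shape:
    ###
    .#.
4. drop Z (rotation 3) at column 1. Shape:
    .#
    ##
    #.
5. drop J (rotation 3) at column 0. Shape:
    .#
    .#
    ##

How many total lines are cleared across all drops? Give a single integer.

Drop 1: O rot0 at col 1 lands with bottom-row=0; cleared 0 line(s) (total 0); column heights now [0 2 2 0], max=2
Drop 2: I rot3 at col 3 lands with bottom-row=0; cleared 0 line(s) (total 0); column heights now [0 2 2 4], max=4
Drop 3: T rot2 at col 1 lands with bottom-row=3; cleared 0 line(s) (total 0); column heights now [0 5 5 5], max=5
Drop 4: Z rot3 at col 1 lands with bottom-row=5; cleared 0 line(s) (total 0); column heights now [0 7 8 5], max=8
Drop 5: J rot3 at col 0 lands with bottom-row=7; cleared 0 line(s) (total 0); column heights now [8 10 8 5], max=10

Answer: 0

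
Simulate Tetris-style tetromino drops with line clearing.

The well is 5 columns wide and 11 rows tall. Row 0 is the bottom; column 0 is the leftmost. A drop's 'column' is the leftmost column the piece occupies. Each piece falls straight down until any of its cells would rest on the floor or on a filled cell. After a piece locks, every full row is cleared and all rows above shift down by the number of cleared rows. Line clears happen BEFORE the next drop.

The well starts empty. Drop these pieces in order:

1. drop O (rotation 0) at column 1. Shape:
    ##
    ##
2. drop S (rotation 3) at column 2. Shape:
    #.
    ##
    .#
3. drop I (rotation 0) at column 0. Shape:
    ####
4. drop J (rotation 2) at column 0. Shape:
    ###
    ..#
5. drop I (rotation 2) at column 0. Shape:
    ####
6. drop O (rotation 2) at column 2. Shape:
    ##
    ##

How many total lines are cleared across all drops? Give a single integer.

Drop 1: O rot0 at col 1 lands with bottom-row=0; cleared 0 line(s) (total 0); column heights now [0 2 2 0 0], max=2
Drop 2: S rot3 at col 2 lands with bottom-row=1; cleared 0 line(s) (total 0); column heights now [0 2 4 3 0], max=4
Drop 3: I rot0 at col 0 lands with bottom-row=4; cleared 0 line(s) (total 0); column heights now [5 5 5 5 0], max=5
Drop 4: J rot2 at col 0 lands with bottom-row=5; cleared 0 line(s) (total 0); column heights now [7 7 7 5 0], max=7
Drop 5: I rot2 at col 0 lands with bottom-row=7; cleared 0 line(s) (total 0); column heights now [8 8 8 8 0], max=8
Drop 6: O rot2 at col 2 lands with bottom-row=8; cleared 0 line(s) (total 0); column heights now [8 8 10 10 0], max=10

Answer: 0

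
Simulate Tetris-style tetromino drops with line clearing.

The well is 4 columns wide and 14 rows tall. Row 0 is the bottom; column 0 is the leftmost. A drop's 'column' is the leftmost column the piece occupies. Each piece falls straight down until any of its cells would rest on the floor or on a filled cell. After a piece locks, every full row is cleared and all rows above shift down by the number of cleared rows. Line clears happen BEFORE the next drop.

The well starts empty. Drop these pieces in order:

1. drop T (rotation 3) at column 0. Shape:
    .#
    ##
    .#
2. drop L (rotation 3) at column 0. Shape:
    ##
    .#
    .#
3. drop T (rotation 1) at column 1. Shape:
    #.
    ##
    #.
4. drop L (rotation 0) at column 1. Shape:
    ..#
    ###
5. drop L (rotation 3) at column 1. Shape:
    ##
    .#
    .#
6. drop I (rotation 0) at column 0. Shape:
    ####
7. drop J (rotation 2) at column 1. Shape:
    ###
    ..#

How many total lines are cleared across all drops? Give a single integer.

Answer: 1

Derivation:
Drop 1: T rot3 at col 0 lands with bottom-row=0; cleared 0 line(s) (total 0); column heights now [2 3 0 0], max=3
Drop 2: L rot3 at col 0 lands with bottom-row=3; cleared 0 line(s) (total 0); column heights now [6 6 0 0], max=6
Drop 3: T rot1 at col 1 lands with bottom-row=6; cleared 0 line(s) (total 0); column heights now [6 9 8 0], max=9
Drop 4: L rot0 at col 1 lands with bottom-row=9; cleared 0 line(s) (total 0); column heights now [6 10 10 11], max=11
Drop 5: L rot3 at col 1 lands with bottom-row=10; cleared 0 line(s) (total 0); column heights now [6 13 13 11], max=13
Drop 6: I rot0 at col 0 lands with bottom-row=13; cleared 1 line(s) (total 1); column heights now [6 13 13 11], max=13
Drop 7: J rot2 at col 1 lands with bottom-row=12; cleared 0 line(s) (total 1); column heights now [6 14 14 14], max=14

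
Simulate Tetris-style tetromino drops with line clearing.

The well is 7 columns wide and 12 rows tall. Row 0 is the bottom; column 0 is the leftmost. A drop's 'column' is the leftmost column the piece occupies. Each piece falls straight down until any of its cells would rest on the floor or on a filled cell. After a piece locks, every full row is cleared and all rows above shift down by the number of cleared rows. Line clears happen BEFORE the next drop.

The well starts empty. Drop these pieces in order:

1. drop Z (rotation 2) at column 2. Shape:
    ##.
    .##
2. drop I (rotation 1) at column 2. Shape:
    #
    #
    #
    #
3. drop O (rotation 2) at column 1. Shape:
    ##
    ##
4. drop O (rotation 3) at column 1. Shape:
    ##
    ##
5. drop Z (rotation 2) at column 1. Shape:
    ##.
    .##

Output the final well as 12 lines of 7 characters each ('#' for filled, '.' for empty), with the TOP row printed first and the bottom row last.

Answer: .##....
..##...
.##....
.##....
.##....
.##....
..#....
..#....
..#....
..#....
..##...
...##..

Derivation:
Drop 1: Z rot2 at col 2 lands with bottom-row=0; cleared 0 line(s) (total 0); column heights now [0 0 2 2 1 0 0], max=2
Drop 2: I rot1 at col 2 lands with bottom-row=2; cleared 0 line(s) (total 0); column heights now [0 0 6 2 1 0 0], max=6
Drop 3: O rot2 at col 1 lands with bottom-row=6; cleared 0 line(s) (total 0); column heights now [0 8 8 2 1 0 0], max=8
Drop 4: O rot3 at col 1 lands with bottom-row=8; cleared 0 line(s) (total 0); column heights now [0 10 10 2 1 0 0], max=10
Drop 5: Z rot2 at col 1 lands with bottom-row=10; cleared 0 line(s) (total 0); column heights now [0 12 12 11 1 0 0], max=12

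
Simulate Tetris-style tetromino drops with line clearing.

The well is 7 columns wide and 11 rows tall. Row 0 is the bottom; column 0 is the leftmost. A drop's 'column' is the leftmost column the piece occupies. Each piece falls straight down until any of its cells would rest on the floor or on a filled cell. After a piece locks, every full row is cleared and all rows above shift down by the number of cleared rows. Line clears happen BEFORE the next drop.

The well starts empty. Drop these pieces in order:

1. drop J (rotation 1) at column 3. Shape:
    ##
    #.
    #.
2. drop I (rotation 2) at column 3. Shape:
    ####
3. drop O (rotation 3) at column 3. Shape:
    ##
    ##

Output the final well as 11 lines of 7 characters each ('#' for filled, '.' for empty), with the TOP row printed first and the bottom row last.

Answer: .......
.......
.......
.......
.......
...##..
...##..
...####
...##..
...#...
...#...

Derivation:
Drop 1: J rot1 at col 3 lands with bottom-row=0; cleared 0 line(s) (total 0); column heights now [0 0 0 3 3 0 0], max=3
Drop 2: I rot2 at col 3 lands with bottom-row=3; cleared 0 line(s) (total 0); column heights now [0 0 0 4 4 4 4], max=4
Drop 3: O rot3 at col 3 lands with bottom-row=4; cleared 0 line(s) (total 0); column heights now [0 0 0 6 6 4 4], max=6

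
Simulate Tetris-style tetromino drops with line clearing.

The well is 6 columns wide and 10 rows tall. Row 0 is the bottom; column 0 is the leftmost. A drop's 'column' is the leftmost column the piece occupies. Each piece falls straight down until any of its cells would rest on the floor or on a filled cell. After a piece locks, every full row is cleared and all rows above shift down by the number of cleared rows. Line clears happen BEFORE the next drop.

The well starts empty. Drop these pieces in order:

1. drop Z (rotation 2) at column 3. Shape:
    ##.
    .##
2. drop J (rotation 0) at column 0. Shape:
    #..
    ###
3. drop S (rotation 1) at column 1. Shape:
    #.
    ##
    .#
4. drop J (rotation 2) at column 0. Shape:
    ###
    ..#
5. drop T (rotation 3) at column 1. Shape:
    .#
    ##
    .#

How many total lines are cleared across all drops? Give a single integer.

Drop 1: Z rot2 at col 3 lands with bottom-row=0; cleared 0 line(s) (total 0); column heights now [0 0 0 2 2 1], max=2
Drop 2: J rot0 at col 0 lands with bottom-row=0; cleared 0 line(s) (total 0); column heights now [2 1 1 2 2 1], max=2
Drop 3: S rot1 at col 1 lands with bottom-row=1; cleared 0 line(s) (total 0); column heights now [2 4 3 2 2 1], max=4
Drop 4: J rot2 at col 0 lands with bottom-row=3; cleared 0 line(s) (total 0); column heights now [5 5 5 2 2 1], max=5
Drop 5: T rot3 at col 1 lands with bottom-row=5; cleared 0 line(s) (total 0); column heights now [5 7 8 2 2 1], max=8

Answer: 0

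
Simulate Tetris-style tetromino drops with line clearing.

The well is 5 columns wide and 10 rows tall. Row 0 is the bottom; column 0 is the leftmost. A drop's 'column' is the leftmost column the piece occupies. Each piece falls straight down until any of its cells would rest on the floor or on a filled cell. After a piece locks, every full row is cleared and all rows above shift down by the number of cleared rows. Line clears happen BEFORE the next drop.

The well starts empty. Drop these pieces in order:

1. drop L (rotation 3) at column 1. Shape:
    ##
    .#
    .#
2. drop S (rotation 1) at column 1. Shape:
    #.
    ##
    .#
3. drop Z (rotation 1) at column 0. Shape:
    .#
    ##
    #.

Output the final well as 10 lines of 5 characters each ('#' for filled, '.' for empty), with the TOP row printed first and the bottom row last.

Drop 1: L rot3 at col 1 lands with bottom-row=0; cleared 0 line(s) (total 0); column heights now [0 3 3 0 0], max=3
Drop 2: S rot1 at col 1 lands with bottom-row=3; cleared 0 line(s) (total 0); column heights now [0 6 5 0 0], max=6
Drop 3: Z rot1 at col 0 lands with bottom-row=5; cleared 0 line(s) (total 0); column heights now [7 8 5 0 0], max=8

Answer: .....
.....
.#...
##...
##...
.##..
..#..
.##..
..#..
..#..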